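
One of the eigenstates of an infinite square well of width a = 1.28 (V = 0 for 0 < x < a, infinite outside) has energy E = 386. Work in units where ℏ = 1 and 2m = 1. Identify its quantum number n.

From E_n = n²π²ℏ²/(2ma²) invert to n = √(2ma²E)/(πℏ).
n = (1.28/π) × √(2 × 0.5 × 386) = 8.005 → n = 8.

n = 8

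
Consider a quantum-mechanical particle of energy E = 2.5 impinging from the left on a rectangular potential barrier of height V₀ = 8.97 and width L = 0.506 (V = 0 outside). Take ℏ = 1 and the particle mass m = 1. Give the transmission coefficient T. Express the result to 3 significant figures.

E < V₀: inside the barrier ψ ∝ e^{±κx} with κ = √(2m(V₀ − E))/ℏ = 3.597.
κL = 1.820, sinh(κL) = 3.006.
Matching ψ, ψ′ at both faces gives T = [1 + V₀² sinh²(κL) / (4E(V₀ − E))]⁻¹ = 1/12.23 = 0.0817.

T = 0.0817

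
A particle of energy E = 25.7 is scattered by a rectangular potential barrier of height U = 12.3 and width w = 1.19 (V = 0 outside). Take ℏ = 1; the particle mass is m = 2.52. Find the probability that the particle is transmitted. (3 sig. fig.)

T = 0.987

Above the barrier the interior wavenumber is k₂ = √(2m(E − U))/ℏ = 8.218, giving phase k₂w = 9.779.
T = [1 + U² sin²(k₂w) / (4E(E − U))]⁻¹ = 1/1.013 = 0.987.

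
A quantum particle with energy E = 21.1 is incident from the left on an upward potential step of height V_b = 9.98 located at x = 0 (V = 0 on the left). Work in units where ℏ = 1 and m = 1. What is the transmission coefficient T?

The wavenumbers are k₁ = √(2mE)/ℏ = 6.496 on the left and k₂ = √(2m(E − V_b))/ℏ = 4.716 on the right.
Continuity of ψ and ψ′ at the step yields the reflection amplitude r = (k₁ − k₂)/(k₁ + k₂) = 0.1588; thus R = |r|² = 0.02521, T = 0.9748.

T = 0.975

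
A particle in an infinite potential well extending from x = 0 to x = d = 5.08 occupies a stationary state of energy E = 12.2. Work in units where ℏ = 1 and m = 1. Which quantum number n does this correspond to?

From E_n = n²π²ℏ²/(2md²) invert to n = √(2md²E)/(πℏ).
n = (5.08/π) × √(2 × 1 × 12.2) = 7.987 → n = 8.

n = 8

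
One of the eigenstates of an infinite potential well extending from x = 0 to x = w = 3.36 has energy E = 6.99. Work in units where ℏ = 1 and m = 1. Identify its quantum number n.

For an infinite well E_n = n²π²ℏ²/(2mw²), so n = (w/πℏ)√(2mE).
n = (3.36/π) × √(2 × 1 × 6.99) = 3.999 → n = 4.

n = 4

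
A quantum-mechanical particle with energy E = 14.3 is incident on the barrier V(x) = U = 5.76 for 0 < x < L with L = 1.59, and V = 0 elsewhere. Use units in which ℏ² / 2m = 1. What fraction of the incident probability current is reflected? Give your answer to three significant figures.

R = 0.0633

Above the barrier the interior wavenumber is k₂ = √(2m(E − U))/ℏ = 2.922, giving phase k₂L = 4.647.
T = [1 + U² sin²(k₂L) / (4E(E − U))]⁻¹ = 1/1.068 = 0.937.
R = 1 − T = 0.0633.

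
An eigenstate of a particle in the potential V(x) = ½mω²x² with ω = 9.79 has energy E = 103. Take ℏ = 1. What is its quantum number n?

n = 10

E_n = ℏω(n + ½) ⇒ n = E/(ℏω) − ½ = 103/9.79 − 0.5 = 10.021 → n = 10.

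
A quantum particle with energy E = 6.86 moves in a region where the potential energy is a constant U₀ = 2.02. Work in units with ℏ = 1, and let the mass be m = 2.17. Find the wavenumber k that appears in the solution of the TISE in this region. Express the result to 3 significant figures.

With E > U₀ the solution is oscillatory, ψ ∝ e^{±ikx} with k = √(2m(E − U₀))/ℏ.
k = √(2 × 2.17 × 4.84) = 4.583.

k = 4.58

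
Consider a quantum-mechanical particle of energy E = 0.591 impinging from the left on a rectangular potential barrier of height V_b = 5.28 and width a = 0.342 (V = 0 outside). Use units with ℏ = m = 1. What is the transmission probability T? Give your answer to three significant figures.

E < V_b: inside the barrier ψ ∝ e^{±κx} with κ = √(2m(V_b − E))/ℏ = 3.062.
κa = 1.047, sinh(κa) = 1.250.
The exact tunnelling result is T⁻¹ = 1 + V_b² sinh²(κa) / [4E(V_b − E)] = 4.927, so T = 0.203.

T = 0.203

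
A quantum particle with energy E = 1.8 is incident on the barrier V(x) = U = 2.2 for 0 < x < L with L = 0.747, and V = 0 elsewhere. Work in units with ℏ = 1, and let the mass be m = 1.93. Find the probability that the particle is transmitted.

E < U: inside the barrier ψ ∝ e^{±κx} with κ = √(2m(U − E))/ℏ = 1.243.
κL = 0.9282, sinh(κL) = 1.067.
The exact tunnelling result is T⁻¹ = 1 + U² sinh²(κL) / [4E(U − E)] = 2.915, so T = 0.343.

T = 0.343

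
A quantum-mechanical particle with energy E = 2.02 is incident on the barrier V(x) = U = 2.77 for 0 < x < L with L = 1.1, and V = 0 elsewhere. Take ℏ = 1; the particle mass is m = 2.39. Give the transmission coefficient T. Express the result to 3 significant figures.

T = 0.0482

Since E < U the interior solution is evanescent with decay constant κ = √(2m(U − E))/ℏ = 1.893.
κL = 2.083, sinh(κL) = 3.951.
The exact tunnelling result is T⁻¹ = 1 + U² sinh²(κL) / [4E(U − E)] = 20.76, so T = 0.0482.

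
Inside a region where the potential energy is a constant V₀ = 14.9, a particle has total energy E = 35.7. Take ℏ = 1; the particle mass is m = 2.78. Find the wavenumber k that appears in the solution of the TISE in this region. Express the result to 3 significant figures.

k = 10.8

With E > V₀ the solution is oscillatory, ψ ∝ e^{±ikx} with k = √(2m(E − V₀))/ℏ.
k = √(2 × 2.78 × 20.8) = 10.75.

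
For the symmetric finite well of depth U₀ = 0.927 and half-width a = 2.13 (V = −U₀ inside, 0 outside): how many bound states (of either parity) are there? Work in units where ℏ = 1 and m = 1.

Define the well-strength parameter z₀ = (a/ℏ)√(2mU₀) = 2.13 × √(2·1·0.927) = 2.900.
A new bound state (alternating even/odd) appears each time z₀ passes a multiple of π/2, so N = ⌊2z₀/π⌋ + 1 = ⌊1.846⌋ + 1 = 2.

N = 2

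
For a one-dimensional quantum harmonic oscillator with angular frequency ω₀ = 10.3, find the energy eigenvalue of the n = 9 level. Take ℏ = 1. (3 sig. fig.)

The oscillator eigenvalues are E_n = ℏω₀(n + ½), so E_9 = 10.3 × 9.5 = 97.85.

E = 97.9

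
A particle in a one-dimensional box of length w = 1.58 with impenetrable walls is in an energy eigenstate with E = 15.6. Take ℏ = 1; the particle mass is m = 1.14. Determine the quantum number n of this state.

For an infinite well E_n = n²π²ℏ²/(2mw²), so n = (w/πℏ)√(2mE).
n = (1.58/π) × √(2 × 1.14 × 15.6) = 2.999 → n = 3.

n = 3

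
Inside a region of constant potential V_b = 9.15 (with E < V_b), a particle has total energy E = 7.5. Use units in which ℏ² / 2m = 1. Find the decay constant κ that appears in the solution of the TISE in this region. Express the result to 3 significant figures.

κ = 1.28

Since E < V_b the TISE in this region is ψ'' = κ²ψ with κ = √(2m(V_b − E))/ℏ.
κ = √(2 × 0.5 × 1.65) = 1.285.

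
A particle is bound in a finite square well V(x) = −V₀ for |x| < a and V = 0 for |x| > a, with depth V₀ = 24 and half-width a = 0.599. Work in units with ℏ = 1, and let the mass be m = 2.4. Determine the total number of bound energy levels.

N = 5

Define the well-strength parameter z₀ = (a/ℏ)√(2mV₀) = 0.599 × √(2·2.4·24) = 6.429.
A new bound state (alternating even/odd) appears each time z₀ passes a multiple of π/2, so N = ⌊2z₀/π⌋ + 1 = ⌊4.093⌋ + 1 = 5.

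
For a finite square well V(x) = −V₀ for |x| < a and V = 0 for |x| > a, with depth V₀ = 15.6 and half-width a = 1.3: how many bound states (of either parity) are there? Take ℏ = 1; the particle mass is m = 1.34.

Define the well-strength parameter z₀ = (a/ℏ)√(2mV₀) = 1.3 × √(2·1.34·15.6) = 8.406.
A new bound state (alternating even/odd) appears each time z₀ passes a multiple of π/2, so N = ⌊2z₀/π⌋ + 1 = ⌊5.351⌋ + 1 = 6.

N = 6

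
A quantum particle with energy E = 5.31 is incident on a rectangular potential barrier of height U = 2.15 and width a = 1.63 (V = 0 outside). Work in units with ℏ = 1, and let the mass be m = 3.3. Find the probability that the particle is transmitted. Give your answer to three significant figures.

Above the barrier the interior wavenumber is k₂ = √(2m(E − U))/ℏ = 4.567, giving phase k₂a = 7.444.
T = [1 + U² sin²(k₂a) / (4E(E − U))]⁻¹ = 1/1.058 = 0.945.

T = 0.945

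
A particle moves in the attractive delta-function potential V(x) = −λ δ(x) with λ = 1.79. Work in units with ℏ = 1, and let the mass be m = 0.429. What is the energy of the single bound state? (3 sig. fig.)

E = -0.687

The bound state is ψ(x) = √κ e^{−κ|x|}. The derivative jump ψ'(0⁺) − ψ'(0⁻) = −(2mλ/ℏ²)ψ(0) fixes κ = mλ/ℏ² = 0.7679.
Then E = −ℏ²κ²/(2m) = −mλ²/(2ℏ²) = -0.6873.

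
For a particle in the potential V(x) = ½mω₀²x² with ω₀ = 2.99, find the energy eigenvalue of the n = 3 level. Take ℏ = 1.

The oscillator eigenvalues are E_n = ℏω₀(n + ½), so E_3 = 2.99 × 3.5 = 10.47.

E = 10.5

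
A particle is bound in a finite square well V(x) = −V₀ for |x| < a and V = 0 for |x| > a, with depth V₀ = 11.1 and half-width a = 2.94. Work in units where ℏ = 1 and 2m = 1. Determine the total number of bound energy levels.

Define the well-strength parameter z₀ = (a/ℏ)√(2mV₀) = 2.94 × √(2·0.5·11.1) = 9.795.
A new bound state (alternating even/odd) appears each time z₀ passes a multiple of π/2, so N = ⌊2z₀/π⌋ + 1 = ⌊6.236⌋ + 1 = 7.

N = 7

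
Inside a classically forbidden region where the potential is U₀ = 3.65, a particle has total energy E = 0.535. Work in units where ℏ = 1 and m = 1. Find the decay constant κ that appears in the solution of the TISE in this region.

κ = 2.50

Since E < U₀ the TISE in this region is ψ'' = κ²ψ with κ = √(2m(U₀ − E))/ℏ.
κ = √(2 × 1 × 3.115) = 2.496.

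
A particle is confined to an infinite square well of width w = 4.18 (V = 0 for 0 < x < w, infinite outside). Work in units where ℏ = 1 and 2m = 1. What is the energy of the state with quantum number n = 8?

E = 36.2

Requiring ψ(0) = ψ(w) = 0 quantises k = nπ/w, hence E_n = ℏ²k²/2m = n²π²ℏ²/(2mw²).
E_8 = 8² × π² / (2 × 0.5 × 4.18²) = 36.15.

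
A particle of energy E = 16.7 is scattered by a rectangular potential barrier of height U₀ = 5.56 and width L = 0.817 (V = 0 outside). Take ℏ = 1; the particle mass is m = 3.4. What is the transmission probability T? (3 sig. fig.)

T = 0.978

Above the barrier the interior wavenumber is k₂ = √(2m(E − U₀))/ℏ = 8.704, giving phase k₂L = 7.111.
Matching at both interfaces gives T⁻¹ = 1 + U₀² sin²(k₂L) / [4E(E − U₀)] = 1.023, hence T = 0.978.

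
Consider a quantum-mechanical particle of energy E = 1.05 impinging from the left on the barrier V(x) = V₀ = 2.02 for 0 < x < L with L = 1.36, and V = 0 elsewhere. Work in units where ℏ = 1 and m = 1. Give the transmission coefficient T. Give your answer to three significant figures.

E < V₀: inside the barrier ψ ∝ e^{±κx} with κ = √(2m(V₀ − E))/ℏ = 1.393.
κL = 1.894, sinh(κL) = 3.249.
The exact tunnelling result is T⁻¹ = 1 + V₀² sinh²(κL) / [4E(V₀ − E)] = 11.57, so T = 0.0864.

T = 0.0864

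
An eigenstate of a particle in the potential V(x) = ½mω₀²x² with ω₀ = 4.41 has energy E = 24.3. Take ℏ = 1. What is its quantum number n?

n = 5

E_n = ℏω₀(n + ½) ⇒ n = E/(ℏω₀) − ½ = 24.3/4.41 − 0.5 = 5.010 → n = 5.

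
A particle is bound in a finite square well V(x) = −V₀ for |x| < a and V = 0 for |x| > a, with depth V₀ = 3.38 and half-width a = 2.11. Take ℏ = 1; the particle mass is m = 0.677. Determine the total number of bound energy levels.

Define the well-strength parameter z₀ = (a/ℏ)√(2mV₀) = 2.11 × √(2·0.677·3.38) = 4.514.
The even/odd transcendental equations gain one root per π/2 in z₀, giving N = 1 + ⌊2z₀/π⌋ = 1 + ⌊2.874⌋ = 3.

N = 3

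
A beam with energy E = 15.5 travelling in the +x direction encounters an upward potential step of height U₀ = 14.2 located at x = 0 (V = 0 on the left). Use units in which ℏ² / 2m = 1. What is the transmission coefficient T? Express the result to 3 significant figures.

The wavenumbers are k₁ = √(2mE)/ℏ = 3.937 on the left and k₂ = √(2m(E − U₀))/ℏ = 1.140 on the right.
Continuity of ψ and ψ′ at the step yields the reflection amplitude r = (k₁ − k₂)/(k₁ + k₂) = 0.5509; thus R = |r|² = 0.3034, T = 0.6966.

T = 0.697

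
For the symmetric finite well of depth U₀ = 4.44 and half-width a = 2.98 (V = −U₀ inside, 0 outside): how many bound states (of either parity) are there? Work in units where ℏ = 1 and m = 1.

N = 6

Define the well-strength parameter z₀ = (a/ℏ)√(2mU₀) = 2.98 × √(2·1·4.44) = 8.880.
The even/odd transcendental equations gain one root per π/2 in z₀, giving N = 1 + ⌊2z₀/π⌋ = 1 + ⌊5.653⌋ = 6.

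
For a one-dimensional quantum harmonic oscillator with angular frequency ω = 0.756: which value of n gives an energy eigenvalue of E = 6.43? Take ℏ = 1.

E_n = ℏω(n + ½) ⇒ n = E/(ℏω) − ½ = 6.43/0.756 − 0.5 = 8.005 → n = 8.

n = 8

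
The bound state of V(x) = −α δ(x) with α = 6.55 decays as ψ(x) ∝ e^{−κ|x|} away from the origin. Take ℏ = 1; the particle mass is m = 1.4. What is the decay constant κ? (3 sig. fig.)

κ = 9.17

Integrate −(ℏ²/2m)ψ'' − αδ(x)ψ = Eψ from −ε to +ε: the ψ'' term gives ψ'(0⁺) − ψ'(0⁻) and the δ term gives −(2mα/ℏ²)ψ(0).
With ψ ∝ e^{−κ|x|} this yields −2κ = −2mα/ℏ², so κ = mα/ℏ² = 9.170.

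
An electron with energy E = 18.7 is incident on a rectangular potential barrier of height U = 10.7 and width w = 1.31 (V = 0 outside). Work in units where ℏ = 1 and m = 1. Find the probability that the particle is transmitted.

T = 0.875

E > U: inside the barrier k₂ = √(2m(E − U))/ℏ = 4.000, k₂w = 5.240.
T = [1 + U² sin²(k₂w) / (4E(E − U))]⁻¹ = 1/1.143 = 0.875.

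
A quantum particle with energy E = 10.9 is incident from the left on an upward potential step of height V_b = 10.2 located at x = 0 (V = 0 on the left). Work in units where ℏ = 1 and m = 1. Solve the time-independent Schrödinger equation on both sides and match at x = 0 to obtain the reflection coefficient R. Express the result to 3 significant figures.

On each side the TISE gives plane waves with k = √(2m(E − V))/ℏ: k₁ = √(2·1·10.9) = 4.669, k₂ = √(2·1·0.7) = 1.183.
Continuity of ψ and ψ′ at the step yields the reflection amplitude r = (k₁ − k₂)/(k₁ + k₂) = 0.5956; thus R = |r|² = 0.3548, T = 0.6452.

R = 0.355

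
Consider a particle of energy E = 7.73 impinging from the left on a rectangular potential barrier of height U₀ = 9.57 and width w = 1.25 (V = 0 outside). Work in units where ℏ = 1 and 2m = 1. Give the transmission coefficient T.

T = 0.0822

Since E < U₀ the interior solution is evanescent with decay constant κ = √(2m(U₀ − E))/ℏ = 1.356.
κw = 1.696, sinh(κw) = 2.633.
The exact tunnelling result is T⁻¹ = 1 + U₀² sinh²(κw) / [4E(U₀ − E)] = 12.16, so T = 0.0822.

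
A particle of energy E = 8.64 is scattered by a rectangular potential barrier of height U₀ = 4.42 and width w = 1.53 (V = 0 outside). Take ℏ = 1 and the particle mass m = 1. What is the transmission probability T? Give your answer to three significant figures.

T = 0.889

E > U₀: inside the barrier k₂ = √(2m(E − U₀))/ℏ = 2.905, k₂w = 4.445.
T = [1 + U₀² sin²(k₂w) / (4E(E − U₀))]⁻¹ = 1/1.125 = 0.889.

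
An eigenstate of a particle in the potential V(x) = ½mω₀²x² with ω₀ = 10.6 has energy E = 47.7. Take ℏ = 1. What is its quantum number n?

Invert E_n = (n + ½)ℏω₀: n = E/ℏω₀ − ½ = 4.000, so n = 4.

n = 4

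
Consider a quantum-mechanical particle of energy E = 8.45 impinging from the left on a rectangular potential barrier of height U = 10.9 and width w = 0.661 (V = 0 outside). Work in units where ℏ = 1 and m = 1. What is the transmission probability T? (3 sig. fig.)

Since E < U the interior solution is evanescent with decay constant κ = √(2m(U − E))/ℏ = 2.214.
κw = 1.463, sinh(κw) = 2.044.
Matching ψ, ψ′ at both faces gives T = [1 + U² sinh²(κw) / (4E(U − E))]⁻¹ = 1/6.995 = 0.143.

T = 0.143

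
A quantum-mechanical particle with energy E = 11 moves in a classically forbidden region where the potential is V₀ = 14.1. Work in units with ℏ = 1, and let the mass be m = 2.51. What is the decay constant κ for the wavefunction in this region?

κ = 3.94

Since E < V₀ the TISE in this region is ψ'' = κ²ψ with κ = √(2m(V₀ − E))/ℏ.
κ = √(2 × 2.51 × 3.1) = 3.945.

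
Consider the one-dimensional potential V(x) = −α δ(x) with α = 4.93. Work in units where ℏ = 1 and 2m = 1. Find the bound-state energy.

The bound state is ψ(x) = √κ e^{−κ|x|}. The derivative jump ψ'(0⁺) − ψ'(0⁻) = −(2mα/ℏ²)ψ(0) fixes κ = mα/ℏ² = 2.465.
Then E = −ℏ²κ²/(2m) = −mα²/(2ℏ²) = -6.076.

E = -6.08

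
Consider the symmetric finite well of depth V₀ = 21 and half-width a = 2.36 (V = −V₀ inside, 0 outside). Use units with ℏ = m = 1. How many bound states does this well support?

Define the well-strength parameter z₀ = (a/ℏ)√(2mV₀) = 2.36 × √(2·1·21) = 15.29.
A new bound state (alternating even/odd) appears each time z₀ passes a multiple of π/2, so N = ⌊2z₀/π⌋ + 1 = ⌊9.737⌋ + 1 = 10.

N = 10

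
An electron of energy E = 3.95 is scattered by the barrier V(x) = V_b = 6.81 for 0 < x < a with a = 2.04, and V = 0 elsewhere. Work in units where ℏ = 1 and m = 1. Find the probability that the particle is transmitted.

Since E < V_b the interior solution is evanescent with decay constant κ = √(2m(V_b − E))/ℏ = 2.392.
κa = 4.879, sinh(κa) = 65.74.
Matching ψ, ψ′ at both faces gives T = [1 + V_b² sinh²(κa) / (4E(V_b − E))]⁻¹ = 1/4437 = 0.000225.

T = 0.000225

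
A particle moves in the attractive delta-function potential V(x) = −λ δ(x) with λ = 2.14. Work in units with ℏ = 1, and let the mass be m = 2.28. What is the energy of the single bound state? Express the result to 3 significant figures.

E = -5.22

The bound state is ψ(x) = √κ e^{−κ|x|}. The derivative jump ψ'(0⁺) − ψ'(0⁻) = −(2mλ/ℏ²)ψ(0) fixes κ = mλ/ℏ² = 4.879.
Then E = −ℏ²κ²/(2m) = −mλ²/(2ℏ²) = -5.221.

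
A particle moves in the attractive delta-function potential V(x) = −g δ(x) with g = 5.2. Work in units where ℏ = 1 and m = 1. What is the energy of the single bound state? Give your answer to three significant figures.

For x ≠ 0 the bound state is ψ ∝ e^{−κ|x|}; integrating the TISE across the delta gives the cusp condition 2κ = 2mg/ℏ², so κ = 5.200.
Then E = −ℏ²κ²/(2m) = −mg²/(2ℏ²) = -13.52.

E = -13.5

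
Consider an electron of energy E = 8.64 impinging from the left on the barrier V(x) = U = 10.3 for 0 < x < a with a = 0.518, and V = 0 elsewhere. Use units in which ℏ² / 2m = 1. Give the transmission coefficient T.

E < U: inside the barrier ψ ∝ e^{±κx} with κ = √(2m(U − E))/ℏ = 1.288.
κa = 0.6674, sinh(κa) = 0.7181.
The exact tunnelling result is T⁻¹ = 1 + U² sinh²(κa) / [4E(U − E)] = 1.953, so T = 0.512.

T = 0.512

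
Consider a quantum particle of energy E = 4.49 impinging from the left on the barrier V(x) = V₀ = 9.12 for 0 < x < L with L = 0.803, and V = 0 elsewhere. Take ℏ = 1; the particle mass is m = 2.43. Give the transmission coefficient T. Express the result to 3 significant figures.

T = 0.00196

Since E < V₀ the interior solution is evanescent with decay constant κ = √(2m(V₀ − E))/ℏ = 4.744.
κL = 3.809, sinh(κL) = 22.54.
Matching ψ, ψ′ at both faces gives T = [1 + V₀² sinh²(κL) / (4E(V₀ − E))]⁻¹ = 1/509.4 = 0.00196.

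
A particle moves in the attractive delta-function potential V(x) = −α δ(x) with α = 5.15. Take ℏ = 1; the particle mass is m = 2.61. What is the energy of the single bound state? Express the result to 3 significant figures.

E = -34.6

For x ≠ 0 the bound state is ψ ∝ e^{−κ|x|}; integrating the TISE across the delta gives the cusp condition 2κ = 2mα/ℏ², so κ = 13.44.
Then E = −ℏ²κ²/(2m) = −mα²/(2ℏ²) = -34.61.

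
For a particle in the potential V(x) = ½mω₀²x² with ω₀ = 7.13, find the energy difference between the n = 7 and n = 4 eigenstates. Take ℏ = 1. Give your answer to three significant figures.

ΔE = 21.4

E_n = ℏω₀(n + ½), so ΔE = (7 − 4) ℏω₀ = 3 × 7.13 = 21.39.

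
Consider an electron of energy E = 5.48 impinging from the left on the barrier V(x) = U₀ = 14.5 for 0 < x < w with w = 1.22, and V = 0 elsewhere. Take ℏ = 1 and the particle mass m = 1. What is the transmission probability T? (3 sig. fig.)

T = 0.000119

E < U₀: inside the barrier ψ ∝ e^{±κx} with κ = √(2m(U₀ − E))/ℏ = 4.247.
κw = 5.182, sinh(κw) = 89.00.
The exact tunnelling result is T⁻¹ = 1 + U₀² sinh²(κw) / [4E(U₀ − E)] = 8423, so T = 0.000119.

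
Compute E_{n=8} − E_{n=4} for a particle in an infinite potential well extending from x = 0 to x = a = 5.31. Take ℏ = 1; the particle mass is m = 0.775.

ΔE = 10.8

E_n = n²π²ℏ²/(2ma²), so ΔE = (8² − 4²) π²ℏ²/(2ma²).
ΔE = 48 × π² / (2 × 0.775 × 5.31²) = 10.84.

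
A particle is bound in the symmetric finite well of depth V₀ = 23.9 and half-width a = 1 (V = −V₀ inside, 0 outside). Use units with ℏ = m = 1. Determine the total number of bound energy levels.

Define the well-strength parameter z₀ = (a/ℏ)√(2mV₀) = 1 × √(2·1·23.9) = 6.914.
The even/odd transcendental equations gain one root per π/2 in z₀, giving N = 1 + ⌊2z₀/π⌋ = 1 + ⌊4.401⌋ = 5.

N = 5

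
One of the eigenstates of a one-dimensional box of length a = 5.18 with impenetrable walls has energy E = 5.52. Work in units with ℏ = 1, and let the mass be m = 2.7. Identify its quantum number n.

n = 9

From E_n = n²π²ℏ²/(2ma²) invert to n = √(2ma²E)/(πℏ).
n = (5.18/π) × √(2 × 2.7 × 5.52) = 9.002 → n = 9.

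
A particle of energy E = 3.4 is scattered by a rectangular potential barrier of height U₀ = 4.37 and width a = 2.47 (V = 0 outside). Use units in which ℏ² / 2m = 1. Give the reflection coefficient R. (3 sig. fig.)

R = 0.979

E < U₀: inside the barrier ψ ∝ e^{±κx} with κ = √(2m(U₀ − E))/ℏ = 0.9849.
κa = 2.433, sinh(κa) = 5.651.
Matching ψ, ψ′ at both faces gives T = [1 + U₀² sinh²(κa) / (4E(U₀ − E))]⁻¹ = 1/47.22 = 0.0212.
R = 1 − T = 0.979.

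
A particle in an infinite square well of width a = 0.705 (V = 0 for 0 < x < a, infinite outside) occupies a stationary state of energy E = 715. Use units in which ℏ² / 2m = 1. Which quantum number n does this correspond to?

From E_n = n²π²ℏ²/(2ma²) invert to n = √(2ma²E)/(πℏ).
n = (0.705/π) × √(2 × 0.5 × 715) = 6.001 → n = 6.

n = 6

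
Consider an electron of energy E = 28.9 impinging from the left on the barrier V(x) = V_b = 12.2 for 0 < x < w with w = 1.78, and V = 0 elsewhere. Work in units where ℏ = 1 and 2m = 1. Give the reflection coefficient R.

Above the barrier the interior wavenumber is k₂ = √(2m(E − V_b))/ℏ = 4.087, giving phase k₂w = 7.274.
Matching at both interfaces gives T⁻¹ = 1 + V_b² sin²(k₂w) / [4E(E − V_b)] = 1.054, hence T = 0.949.
R = 1 − T = 0.0512.

R = 0.0512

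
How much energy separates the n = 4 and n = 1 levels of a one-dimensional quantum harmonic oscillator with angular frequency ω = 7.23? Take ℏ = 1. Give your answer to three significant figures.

E_n = ℏω(n + ½), so ΔE = (4 − 1) ℏω = 3 × 7.23 = 21.69.

ΔE = 21.7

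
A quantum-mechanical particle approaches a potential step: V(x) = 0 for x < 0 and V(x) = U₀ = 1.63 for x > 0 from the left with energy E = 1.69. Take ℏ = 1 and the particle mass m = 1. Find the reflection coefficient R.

R = 0.466

On each side the TISE gives plane waves with k = √(2m(E − V))/ℏ: k₁ = √(2·1·1.69) = 1.838, k₂ = √(2·1·0.06) = 0.3464.
Continuity of ψ and ψ′ at the step yields the reflection amplitude r = (k₁ − k₂)/(k₁ + k₂) = 0.6829; thus R = |r|² = 0.4664, T = 0.5336.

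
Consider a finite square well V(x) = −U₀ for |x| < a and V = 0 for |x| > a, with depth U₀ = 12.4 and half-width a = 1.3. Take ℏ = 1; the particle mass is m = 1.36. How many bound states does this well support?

Define the well-strength parameter z₀ = (a/ℏ)√(2mU₀) = 1.3 × √(2·1.36·12.4) = 7.550.
A new bound state (alternating even/odd) appears each time z₀ passes a multiple of π/2, so N = ⌊2z₀/π⌋ + 1 = ⌊4.806⌋ + 1 = 5.

N = 5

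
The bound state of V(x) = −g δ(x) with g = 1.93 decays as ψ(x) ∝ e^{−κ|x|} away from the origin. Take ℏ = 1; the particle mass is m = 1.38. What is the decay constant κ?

κ = 2.66

Integrate −(ℏ²/2m)ψ'' − gδ(x)ψ = Eψ from −ε to +ε: the ψ'' term gives ψ'(0⁺) − ψ'(0⁻) and the δ term gives −(2mg/ℏ²)ψ(0).
With ψ ∝ e^{−κ|x|} this yields −2κ = −2mg/ℏ², so κ = mg/ℏ² = 2.663.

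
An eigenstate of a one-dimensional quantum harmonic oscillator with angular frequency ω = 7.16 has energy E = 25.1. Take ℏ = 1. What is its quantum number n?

n = 3

Invert E_n = (n + ½)ℏω: n = E/ℏω − ½ = 3.006, so n = 3.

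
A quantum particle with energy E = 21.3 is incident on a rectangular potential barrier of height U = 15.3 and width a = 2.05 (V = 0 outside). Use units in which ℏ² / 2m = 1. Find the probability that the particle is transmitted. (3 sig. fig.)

Above the barrier the interior wavenumber is k₂ = √(2m(E − U))/ℏ = 2.449, giving phase k₂a = 5.021.
Matching at both interfaces gives T⁻¹ = 1 + U² sin²(k₂a) / [4E(E − U)] = 1.416, hence T = 0.706.

T = 0.706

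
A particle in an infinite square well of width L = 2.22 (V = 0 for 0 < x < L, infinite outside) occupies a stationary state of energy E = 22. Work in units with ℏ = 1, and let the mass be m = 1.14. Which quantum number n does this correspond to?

From E_n = n²π²ℏ²/(2mL²) invert to n = √(2mL²E)/(πℏ).
n = (2.22/π) × √(2 × 1.14 × 22) = 5.005 → n = 5.

n = 5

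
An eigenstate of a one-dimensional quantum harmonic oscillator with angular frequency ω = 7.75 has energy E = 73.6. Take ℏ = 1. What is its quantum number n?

n = 9

E_n = ℏω(n + ½) ⇒ n = E/(ℏω) − ½ = 73.6/7.75 − 0.5 = 8.997 → n = 9.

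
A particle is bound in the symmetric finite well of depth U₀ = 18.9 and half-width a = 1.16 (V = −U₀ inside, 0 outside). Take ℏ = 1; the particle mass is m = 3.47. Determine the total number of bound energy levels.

N = 9

The dimensionless depth is z₀ = a√(2mU₀)/ℏ = 1.16 × √(131.2) = 13.29.
The even/odd transcendental equations gain one root per π/2 in z₀, giving N = 1 + ⌊2z₀/π⌋ = 1 + ⌊8.458⌋ = 9.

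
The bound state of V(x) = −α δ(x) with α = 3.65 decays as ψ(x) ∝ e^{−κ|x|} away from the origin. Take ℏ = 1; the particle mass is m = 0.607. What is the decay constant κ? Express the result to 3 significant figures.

κ = 2.22

Integrate −(ℏ²/2m)ψ'' − αδ(x)ψ = Eψ from −ε to +ε: the ψ'' term gives ψ'(0⁺) − ψ'(0⁻) and the δ term gives −(2mα/ℏ²)ψ(0).
With ψ ∝ e^{−κ|x|} this yields −2κ = −2mα/ℏ², so κ = mα/ℏ² = 2.216.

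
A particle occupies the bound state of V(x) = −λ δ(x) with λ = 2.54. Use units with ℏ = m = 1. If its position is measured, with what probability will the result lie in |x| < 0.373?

P = 0.850

The normalised bound state is ψ = √κ e^{−κ|x|} with κ = mλ/ℏ² = 2.540.
P(|x| < d) = ∫_{−d}^{d} κ e^{−2κ|x|} dx = 1 − e^{−2κd} = 1 − e^{−1.895} = 0.8497.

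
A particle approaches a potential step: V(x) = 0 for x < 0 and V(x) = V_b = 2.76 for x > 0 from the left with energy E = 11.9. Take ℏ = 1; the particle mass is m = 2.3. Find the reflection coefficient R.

The wavenumbers are k₁ = √(2mE)/ℏ = 7.399 on the left and k₂ = √(2m(E − V_b))/ℏ = 6.484 on the right.
Continuity of ψ and ψ′ at the step yields the reflection amplitude r = (k₁ − k₂)/(k₁ + k₂) = 0.06587; thus R = |r|² = 0.004339, T = 0.9957.

R = 0.00434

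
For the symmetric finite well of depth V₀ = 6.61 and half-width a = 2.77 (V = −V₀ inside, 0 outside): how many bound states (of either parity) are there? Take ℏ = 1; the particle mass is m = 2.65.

The dimensionless depth is z₀ = a√(2mV₀)/ℏ = 2.77 × √(35.03) = 16.40.
The even/odd transcendental equations gain one root per π/2 in z₀, giving N = 1 + ⌊2z₀/π⌋ = 1 + ⌊10.44⌋ = 11.

N = 11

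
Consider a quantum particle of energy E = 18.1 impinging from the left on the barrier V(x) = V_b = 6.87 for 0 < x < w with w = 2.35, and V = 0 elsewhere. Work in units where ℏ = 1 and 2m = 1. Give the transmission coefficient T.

T = 0.945

E > V_b: inside the barrier k₂ = √(2m(E − V_b))/ℏ = 3.351, k₂w = 7.875.
Matching at both interfaces gives T⁻¹ = 1 + V_b² sin²(k₂w) / [4E(E − V_b)] = 1.058, hence T = 0.945.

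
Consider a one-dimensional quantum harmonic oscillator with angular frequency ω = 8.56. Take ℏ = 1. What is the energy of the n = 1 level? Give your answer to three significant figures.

E = 12.8

Using E_n = (n + ½)ℏω: E_1 = 1.5 × 8.56 = 12.84.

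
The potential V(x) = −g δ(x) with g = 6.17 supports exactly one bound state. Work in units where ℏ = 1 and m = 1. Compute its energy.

The bound state is ψ(x) = √κ e^{−κ|x|}. The derivative jump ψ'(0⁺) − ψ'(0⁻) = −(2mg/ℏ²)ψ(0) fixes κ = mg/ℏ² = 6.170.
Then E = −ℏ²κ²/(2m) = −mg²/(2ℏ²) = -19.03.

E = -19.0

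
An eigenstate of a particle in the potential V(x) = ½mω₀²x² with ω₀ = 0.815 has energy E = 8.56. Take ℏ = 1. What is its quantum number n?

E_n = ℏω₀(n + ½) ⇒ n = E/(ℏω₀) − ½ = 8.56/0.815 − 0.5 = 10.003 → n = 10.

n = 10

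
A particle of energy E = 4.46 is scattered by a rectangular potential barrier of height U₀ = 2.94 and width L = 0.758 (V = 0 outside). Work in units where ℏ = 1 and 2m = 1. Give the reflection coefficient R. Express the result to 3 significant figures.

R = 0.171

Above the barrier the interior wavenumber is k₂ = √(2m(E − U₀))/ℏ = 1.233, giving phase k₂L = 0.9345.
Matching at both interfaces gives T⁻¹ = 1 + U₀² sin²(k₂L) / [4E(E − U₀)] = 1.206, hence T = 0.829.
R = 1 − T = 0.171.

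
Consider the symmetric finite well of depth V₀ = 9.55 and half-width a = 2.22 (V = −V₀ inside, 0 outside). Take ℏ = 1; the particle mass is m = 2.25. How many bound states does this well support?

N = 10

Define the well-strength parameter z₀ = (a/ℏ)√(2mV₀) = 2.22 × √(2·2.25·9.55) = 14.55.
The even/odd transcendental equations gain one root per π/2 in z₀, giving N = 1 + ⌊2z₀/π⌋ = 1 + ⌊9.265⌋ = 10.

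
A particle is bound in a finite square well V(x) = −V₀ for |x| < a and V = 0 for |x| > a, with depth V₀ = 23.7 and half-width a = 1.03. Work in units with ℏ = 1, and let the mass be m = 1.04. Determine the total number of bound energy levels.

N = 5

The dimensionless depth is z₀ = a√(2mV₀)/ℏ = 1.03 × √(49.30) = 7.232.
The even/odd transcendental equations gain one root per π/2 in z₀, giving N = 1 + ⌊2z₀/π⌋ = 1 + ⌊4.604⌋ = 5.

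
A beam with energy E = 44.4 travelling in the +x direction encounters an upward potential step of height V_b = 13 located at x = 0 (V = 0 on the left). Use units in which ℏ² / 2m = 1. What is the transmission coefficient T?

T = 0.993

The wavenumbers are k₁ = √(2mE)/ℏ = 6.663 on the left and k₂ = √(2m(E − V_b))/ℏ = 5.604 on the right.
Matching ψ and ψ′ at x = 0 gives r = (k₁ − k₂)/(k₁ + k₂), so R = r² = 0.007464 and T = 1 − R = 0.9925.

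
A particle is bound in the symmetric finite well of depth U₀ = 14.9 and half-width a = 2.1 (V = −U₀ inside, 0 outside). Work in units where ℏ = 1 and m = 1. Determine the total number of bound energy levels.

N = 8

The dimensionless depth is z₀ = a√(2mU₀)/ℏ = 2.1 × √(29.80) = 11.46.
The even/odd transcendental equations gain one root per π/2 in z₀, giving N = 1 + ⌊2z₀/π⌋ = 1 + ⌊7.298⌋ = 8.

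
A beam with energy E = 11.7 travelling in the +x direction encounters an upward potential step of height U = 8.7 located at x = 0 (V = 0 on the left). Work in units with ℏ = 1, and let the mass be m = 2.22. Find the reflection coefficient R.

On each side the TISE gives plane waves with k = √(2m(E − V))/ℏ: k₁ = √(2·2.22·11.7) = 7.207, k₂ = √(2·2.22·3) = 3.650.
Continuity of ψ and ψ′ at the step yields the reflection amplitude r = (k₁ − k₂)/(k₁ + k₂) = 0.3277; thus R = |r|² = 0.1074, T = 0.8926.

R = 0.107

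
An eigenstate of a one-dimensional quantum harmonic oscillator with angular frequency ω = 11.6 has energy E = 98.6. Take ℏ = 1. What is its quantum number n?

Invert E_n = (n + ½)ℏω: n = E/ℏω − ½ = 8.000, so n = 8.

n = 8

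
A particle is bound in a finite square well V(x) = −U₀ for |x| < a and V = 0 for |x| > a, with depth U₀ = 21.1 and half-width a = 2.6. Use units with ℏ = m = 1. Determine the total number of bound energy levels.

Define the well-strength parameter z₀ = (a/ℏ)√(2mU₀) = 2.6 × √(2·1·21.1) = 16.89.
The even/odd transcendental equations gain one root per π/2 in z₀, giving N = 1 + ⌊2z₀/π⌋ = 1 + ⌊10.75⌋ = 11.

N = 11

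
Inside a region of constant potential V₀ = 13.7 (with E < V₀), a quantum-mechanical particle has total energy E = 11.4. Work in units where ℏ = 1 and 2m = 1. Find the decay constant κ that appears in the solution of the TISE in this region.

κ = 1.52

Since E < V₀ the TISE in this region is ψ'' = κ²ψ with κ = √(2m(V₀ − E))/ℏ.
κ = √(2 × 0.5 × 2.3) = 1.517.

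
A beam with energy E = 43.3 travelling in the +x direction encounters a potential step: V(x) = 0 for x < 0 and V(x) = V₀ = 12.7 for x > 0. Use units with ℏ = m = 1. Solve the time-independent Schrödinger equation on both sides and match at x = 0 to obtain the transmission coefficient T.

The wavenumbers are k₁ = √(2mE)/ℏ = 9.306 on the left and k₂ = √(2m(E − V₀))/ℏ = 7.823 on the right.
Matching ψ and ψ′ at x = 0 gives r = (k₁ − k₂)/(k₁ + k₂), so R = r² = 0.007495 and T = 1 − R = 0.9925.

T = 0.993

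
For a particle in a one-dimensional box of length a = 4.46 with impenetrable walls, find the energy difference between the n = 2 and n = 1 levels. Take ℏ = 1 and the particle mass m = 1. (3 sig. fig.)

ΔE = 0.744

E_n = n²π²ℏ²/(2ma²), so ΔE = (2² − 1²) π²ℏ²/(2ma²).
ΔE = 3 × π² / (2 × 1 × 4.46²) = 0.7443.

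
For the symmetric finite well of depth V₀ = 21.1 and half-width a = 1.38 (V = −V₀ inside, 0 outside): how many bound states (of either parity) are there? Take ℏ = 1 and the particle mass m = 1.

N = 6

Define the well-strength parameter z₀ = (a/ℏ)√(2mV₀) = 1.38 × √(2·1·21.1) = 8.965.
A new bound state (alternating even/odd) appears each time z₀ passes a multiple of π/2, so N = ⌊2z₀/π⌋ + 1 = ⌊5.707⌋ + 1 = 6.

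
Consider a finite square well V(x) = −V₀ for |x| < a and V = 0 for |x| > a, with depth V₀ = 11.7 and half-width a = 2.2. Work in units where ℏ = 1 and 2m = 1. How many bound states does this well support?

Define the well-strength parameter z₀ = (a/ℏ)√(2mV₀) = 2.2 × √(2·0.5·11.7) = 7.525.
The even/odd transcendental equations gain one root per π/2 in z₀, giving N = 1 + ⌊2z₀/π⌋ = 1 + ⌊4.791⌋ = 5.

N = 5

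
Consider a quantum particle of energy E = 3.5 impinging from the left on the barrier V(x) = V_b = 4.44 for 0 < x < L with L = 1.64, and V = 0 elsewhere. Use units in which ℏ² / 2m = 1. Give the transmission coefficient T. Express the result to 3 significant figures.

T = 0.108

E < V_b: inside the barrier ψ ∝ e^{±κx} with κ = √(2m(V_b − E))/ℏ = 0.9695.
κL = 1.590, sinh(κL) = 2.350.
The exact tunnelling result is T⁻¹ = 1 + V_b² sinh²(κL) / [4E(V_b − E)] = 9.273, so T = 0.108.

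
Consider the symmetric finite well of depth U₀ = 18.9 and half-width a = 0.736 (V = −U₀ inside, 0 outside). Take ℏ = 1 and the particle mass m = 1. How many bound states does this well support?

The dimensionless depth is z₀ = a√(2mU₀)/ℏ = 0.736 × √(37.80) = 4.525.
A new bound state (alternating even/odd) appears each time z₀ passes a multiple of π/2, so N = ⌊2z₀/π⌋ + 1 = ⌊2.881⌋ + 1 = 3.

N = 3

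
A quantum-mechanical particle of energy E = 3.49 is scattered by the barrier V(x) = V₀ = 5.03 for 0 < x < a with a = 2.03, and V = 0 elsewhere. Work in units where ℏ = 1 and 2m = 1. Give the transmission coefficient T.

Since E < V₀ the interior solution is evanescent with decay constant κ = √(2m(V₀ − E))/ℏ = 1.241.
κa = 2.519, sinh(κa) = 6.169.
Matching ψ, ψ′ at both faces gives T = [1 + V₀² sinh²(κa) / (4E(V₀ − E))]⁻¹ = 1/45.79 = 0.0218.

T = 0.0218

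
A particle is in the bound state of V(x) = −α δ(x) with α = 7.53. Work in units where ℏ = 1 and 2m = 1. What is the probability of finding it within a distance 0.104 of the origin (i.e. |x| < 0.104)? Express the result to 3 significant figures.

The normalised bound state is ψ = √κ e^{−κ|x|} with κ = mα/ℏ² = 3.765.
P(|x| < d) = ∫_{−d}^{d} κ e^{−2κ|x|} dx = 1 − e^{−2κd} = 1 − e^{−0.7831} = 0.5430.

P = 0.543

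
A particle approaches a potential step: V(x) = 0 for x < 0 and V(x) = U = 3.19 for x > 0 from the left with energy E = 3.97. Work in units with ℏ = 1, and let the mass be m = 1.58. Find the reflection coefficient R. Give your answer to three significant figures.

R = 0.149

The wavenumbers are k₁ = √(2mE)/ℏ = 3.542 on the left and k₂ = √(2m(E − U))/ℏ = 1.570 on the right.
Continuity of ψ and ψ′ at the step yields the reflection amplitude r = (k₁ − k₂)/(k₁ + k₂) = 0.3858; thus R = |r|² = 0.1488, T = 0.8512.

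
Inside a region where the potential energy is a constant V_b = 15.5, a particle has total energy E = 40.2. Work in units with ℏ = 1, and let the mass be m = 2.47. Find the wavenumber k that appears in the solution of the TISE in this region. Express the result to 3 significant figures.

With E > V_b the solution is oscillatory, ψ ∝ e^{±ikx} with k = √(2m(E − V_b))/ℏ.
k = √(2 × 2.47 × 24.7) = 11.05.

k = 11.0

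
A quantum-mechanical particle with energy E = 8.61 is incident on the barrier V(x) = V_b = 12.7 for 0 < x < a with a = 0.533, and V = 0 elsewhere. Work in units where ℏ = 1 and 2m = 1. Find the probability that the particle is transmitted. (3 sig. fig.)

Since E < V_b the interior solution is evanescent with decay constant κ = √(2m(V_b − E))/ℏ = 2.022.
κa = 1.078, sinh(κa) = 1.299.
Matching ψ, ψ′ at both faces gives T = [1 + V_b² sinh²(κa) / (4E(V_b − E))]⁻¹ = 1/2.933 = 0.341.

T = 0.341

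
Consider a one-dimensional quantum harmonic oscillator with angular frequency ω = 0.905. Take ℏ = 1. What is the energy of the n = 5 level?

The oscillator eigenvalues are E_n = ℏω(n + ½), so E_5 = 0.905 × 5.5 = 4.978.

E = 4.98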